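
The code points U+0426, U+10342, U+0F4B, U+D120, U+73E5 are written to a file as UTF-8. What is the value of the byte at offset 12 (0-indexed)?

U+0426 → 2-byte form D0 A6 at offsets 0–1.
U+10342 → 4-byte form F0 90 8D 82 at offsets 2–5.
U+0F4B → 3-byte form E0 BD 8B at offsets 6–8.
U+D120 → 3-byte form ED 84 A0 at offsets 9–11.
U+73E5 → 3-byte form E7 8F A5 at offsets 12–14.
Offset 12 falls in char 5's range; it's byte 1 of E7 8F A5 = 0xE7.

0xE7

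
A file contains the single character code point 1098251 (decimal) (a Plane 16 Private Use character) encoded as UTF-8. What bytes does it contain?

F4 8C 88 8B

U+10C20B = 0x10C20B = 1098251 decimal. In range U+10000–U+10FFFF → 4-byte form: 11110xxx 10xxxxxx 10xxxxxx 10xxxxxx.
Binary (21 bits): 100001100001000001011.
Split 3+6+6+6: 100 | 001100 | 001000 | 001011.
Byte 1: 11110100 = 0xF4.
Byte 2: 10001100 = 0x8C.
Byte 3: 10001000 = 0x88.
Byte 4: 10001011 = 0x8B.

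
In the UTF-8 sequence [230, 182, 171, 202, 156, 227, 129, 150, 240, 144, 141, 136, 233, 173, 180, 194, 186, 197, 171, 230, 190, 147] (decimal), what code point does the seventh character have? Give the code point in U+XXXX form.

Offset 0: leading byte 0xE6 = 11100110 → 3-byte char #1 = E6 B6 AB.
Offset 3: leading byte 0xCA = 11001010 → 2-byte char #2 = CA 9C.
Offset 5: leading byte 0xE3 = 11100011 → 3-byte char #3 = E3 81 96.
Offset 8: leading byte 0xF0 = 11110000 → 4-byte char #4 = F0 90 8D 88.
Offset 12: leading byte 0xE9 = 11101001 → 3-byte char #5 = E9 AD B4.
Offset 15: leading byte 0xC2 = 11000010 → 2-byte char #6 = C2 BA.
Offset 17: leading byte 0xC5 = 11000101 → 2-byte char #7 = C5 AB.
Leading byte 0xC5 = 11000101 matches 110xxxxx → 2-byte sequence.
Byte 1: 0xC5 = 11000101, payload 00101 (5 bits).
Byte 2: 0xAB = 10101011 (10xxxxxx ✓), payload 101011.
Concatenate: 00101101011 = 0x16B (11 bits → U+016B).

U+016B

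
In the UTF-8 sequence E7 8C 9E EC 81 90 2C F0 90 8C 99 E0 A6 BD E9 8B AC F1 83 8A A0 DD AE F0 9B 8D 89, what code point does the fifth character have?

Offset 0: leading byte 0xE7 = 11100111 → 3-byte char #1 = E7 8C 9E.
Offset 3: leading byte 0xEC = 11101100 → 3-byte char #2 = EC 81 90.
Offset 6: leading byte 0x2C = 00101100 → 1-byte char #3 = 2C.
Offset 7: leading byte 0xF0 = 11110000 → 4-byte char #4 = F0 90 8C 99.
Offset 11: leading byte 0xE0 = 11100000 → 3-byte char #5 = E0 A6 BD.
Leading byte 0xE0 = 11100000 matches 1110xxxx → 3-byte sequence.
Byte 1: 0xE0 = 11100000, payload 0000 (4 bits).
Byte 2: 0xA6 = 10100110 (10xxxxxx ✓), payload 100110.
Byte 3: 0xBD = 10111101 (10xxxxxx ✓), payload 111101.
Concatenate: 0000100110111101 = 0x9BD (16 bits → U+09BD).

U+09BD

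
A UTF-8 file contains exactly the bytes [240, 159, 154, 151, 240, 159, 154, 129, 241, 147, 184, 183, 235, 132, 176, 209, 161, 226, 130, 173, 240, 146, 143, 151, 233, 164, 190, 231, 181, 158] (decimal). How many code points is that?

9

Byte at offset 0: 0xF0 = 11110000 → 4-byte char (#1). Advance 4.
Byte at offset 4: 0xF0 = 11110000 → 4-byte char (#2). Advance 4.
Byte at offset 8: 0xF1 = 11110001 → 4-byte char (#3). Advance 4.
Byte at offset 12: 0xEB = 11101011 → 3-byte char (#4). Advance 3.
Byte at offset 15: 0xD1 = 11010001 → 2-byte char (#5). Advance 2.
Byte at offset 17: 0xE2 = 11100010 → 3-byte char (#6). Advance 3.
Byte at offset 20: 0xF0 = 11110000 → 4-byte char (#7). Advance 4.
Byte at offset 24: 0xE9 = 11101001 → 3-byte char (#8). Advance 3.
Byte at offset 27: 0xE7 = 11100111 → 3-byte char (#9). Advance 3.
Reached end at offset 30 after 9 code points.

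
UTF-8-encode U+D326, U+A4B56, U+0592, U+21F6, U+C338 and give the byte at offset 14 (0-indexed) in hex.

U+D326 → 3-byte form ED 8C A6 at offsets 0–2.
U+A4B56 → 4-byte form F2 A4 AD 96 at offsets 3–6.
U+0592 → 2-byte form D6 92 at offsets 7–8.
U+21F6 → 3-byte form E2 87 B6 at offsets 9–11.
U+C338 → 3-byte form EC 8C B8 at offsets 12–14.
Offset 14 falls in char 5's range; it's byte 3 of EC 8C B8 = 0xB8.

0xB8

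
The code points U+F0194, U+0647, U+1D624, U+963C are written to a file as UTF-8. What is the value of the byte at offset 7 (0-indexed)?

0x9D

U+F0194 → 4-byte form F3 B0 86 94 at offsets 0–3.
U+0647 → 2-byte form D9 87 at offsets 4–5.
U+1D624 → 4-byte form F0 9D 98 A4 at offsets 6–9.
Offset 7 falls in char 3's range; it's byte 2 of F0 9D 98 A4 = 0x9D.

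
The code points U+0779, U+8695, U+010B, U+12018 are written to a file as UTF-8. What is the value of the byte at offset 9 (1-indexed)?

1-indexed offset 9 is 0-indexed offset 8.
U+0779 → 2-byte form DD B9 at offsets 0–1.
U+8695 → 3-byte form E8 9A 95 at offsets 2–4.
U+010B → 2-byte form C4 8B at offsets 5–6.
U+12018 → 4-byte form F0 92 80 98 at offsets 7–10.
Offset 8 falls in char 4's range; it's byte 2 of F0 92 80 98 = 0x92.

0x92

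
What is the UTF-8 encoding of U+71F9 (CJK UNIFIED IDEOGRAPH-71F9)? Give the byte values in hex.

U+71F9 = 0x71F9 = 29177 decimal. In range U+0800–U+FFFF → 3-byte form: 1110xxxx 10xxxxxx 10xxxxxx.
Binary (16 bits): 0111000111111001.
Split 4+6+6: 0111 | 000111 | 111001.
Byte 1: 11100111 = 0xE7.
Byte 2: 10000111 = 0x87.
Byte 3: 10111001 = 0xB9.

E7 87 B9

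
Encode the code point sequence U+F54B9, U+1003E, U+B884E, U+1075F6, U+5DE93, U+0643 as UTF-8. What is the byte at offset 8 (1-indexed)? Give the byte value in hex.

0xBE

1-indexed offset 8 is 0-indexed offset 7.
U+F54B9 → 4-byte form F3 B5 92 B9 at offsets 0–3.
U+1003E → 4-byte form F0 90 80 BE at offsets 4–7.
Offset 7 falls in char 2's range; it's byte 4 of F0 90 80 BE = 0xBE.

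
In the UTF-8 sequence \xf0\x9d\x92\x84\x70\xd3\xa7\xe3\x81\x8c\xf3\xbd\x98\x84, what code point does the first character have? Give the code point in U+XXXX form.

U+1D484

Offset 0: leading byte 0xF0 = 11110000 → 4-byte char #1 = F0 9D 92 84.
Leading byte 0xF0 = 11110000 matches 11110xxx → 4-byte sequence.
Byte 1: 0xF0 = 11110000, payload 000 (3 bits).
Byte 2: 0x9D = 10011101 (10xxxxxx ✓), payload 011101.
Byte 3: 0x92 = 10010010 (10xxxxxx ✓), payload 010010.
Byte 4: 0x84 = 10000100 (10xxxxxx ✓), payload 000100.
Concatenate: 000011101010010000100 = 0x1D484 (21 bits → U+1D484).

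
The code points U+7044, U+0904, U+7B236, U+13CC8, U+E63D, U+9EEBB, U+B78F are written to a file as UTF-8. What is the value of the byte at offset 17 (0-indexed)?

U+7044 → 3-byte form E7 81 84 at offsets 0–2.
U+0904 → 3-byte form E0 A4 84 at offsets 3–5.
U+7B236 → 4-byte form F1 BB 88 B6 at offsets 6–9.
U+13CC8 → 4-byte form F0 93 B3 88 at offsets 10–13.
U+E63D → 3-byte form EE 98 BD at offsets 14–16.
U+9EEBB → 4-byte form F2 9E BA BB at offsets 17–20.
Offset 17 falls in char 6's range; it's byte 1 of F2 9E BA BB = 0xF2.

0xF2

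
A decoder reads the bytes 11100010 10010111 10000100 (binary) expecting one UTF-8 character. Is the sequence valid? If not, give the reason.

Leading byte 0xE2 = 11100010 → 3-byte form.
Continuation bytes 0x97=10010111, 0x84=10000100 all match 10xxxxxx.
Decoded value 0x25C4 is ≥ 0x800 (shortest form) and not a surrogate.

valid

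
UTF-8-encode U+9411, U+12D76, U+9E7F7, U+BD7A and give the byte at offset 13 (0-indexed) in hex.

0xBA

U+9411 → 3-byte form E9 90 91 at offsets 0–2.
U+12D76 → 4-byte form F0 92 B5 B6 at offsets 3–6.
U+9E7F7 → 4-byte form F2 9E 9F B7 at offsets 7–10.
U+BD7A → 3-byte form EB B5 BA at offsets 11–13.
Offset 13 falls in char 4's range; it's byte 3 of EB B5 BA = 0xBA.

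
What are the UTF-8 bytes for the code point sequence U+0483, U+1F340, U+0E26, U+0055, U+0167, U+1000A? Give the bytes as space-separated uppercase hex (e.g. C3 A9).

D2 83 F0 9F 8D 80 E0 B8 A6 55 C5 A7 F0 90 80 8A

U+0483: 2-byte form → D2 83.
U+1F340: 4-byte form → F0 9F 8D 80.
U+0E26: 3-byte form → E0 B8 A6.
U+0055: 1-byte form → 55.
U+0167: 2-byte form → C5 A7.
U+1000A: 4-byte form → F0 90 80 8A.
Concatenated (16 bytes): D2 83 F0 9F 8D 80 E0 B8 A6 55 C5 A7 F0 90 80 8A.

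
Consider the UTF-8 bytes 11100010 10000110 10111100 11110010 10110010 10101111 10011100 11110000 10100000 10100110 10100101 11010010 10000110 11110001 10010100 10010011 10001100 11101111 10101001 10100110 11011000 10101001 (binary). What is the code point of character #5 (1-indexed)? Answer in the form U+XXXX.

U+544CC

Offset 0: leading byte 0xE2 = 11100010 → 3-byte char #1 = E2 86 BC.
Offset 3: leading byte 0xF2 = 11110010 → 4-byte char #2 = F2 B2 AF 9C.
Offset 7: leading byte 0xF0 = 11110000 → 4-byte char #3 = F0 A0 A6 A5.
Offset 11: leading byte 0xD2 = 11010010 → 2-byte char #4 = D2 86.
Offset 13: leading byte 0xF1 = 11110001 → 4-byte char #5 = F1 94 93 8C.
Leading byte 0xF1 = 11110001 matches 11110xxx → 4-byte sequence.
Byte 1: 0xF1 = 11110001, payload 001 (3 bits).
Byte 2: 0x94 = 10010100 (10xxxxxx ✓), payload 010100.
Byte 3: 0x93 = 10010011 (10xxxxxx ✓), payload 010011.
Byte 4: 0x8C = 10001100 (10xxxxxx ✓), payload 001100.
Concatenate: 001010100010011001100 = 0x544CC (21 bits → U+544CC).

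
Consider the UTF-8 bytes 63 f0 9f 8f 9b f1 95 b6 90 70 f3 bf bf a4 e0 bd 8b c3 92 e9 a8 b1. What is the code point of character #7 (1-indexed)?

Offset 0: leading byte 0x63 = 01100011 → 1-byte char #1 = 63.
Offset 1: leading byte 0xF0 = 11110000 → 4-byte char #2 = F0 9F 8F 9B.
Offset 5: leading byte 0xF1 = 11110001 → 4-byte char #3 = F1 95 B6 90.
Offset 9: leading byte 0x70 = 01110000 → 1-byte char #4 = 70.
Offset 10: leading byte 0xF3 = 11110011 → 4-byte char #5 = F3 BF BF A4.
Offset 14: leading byte 0xE0 = 11100000 → 3-byte char #6 = E0 BD 8B.
Offset 17: leading byte 0xC3 = 11000011 → 2-byte char #7 = C3 92.
Leading byte 0xC3 = 11000011 matches 110xxxxx → 2-byte sequence.
Byte 1: 0xC3 = 11000011, payload 00011 (5 bits).
Byte 2: 0x92 = 10010010 (10xxxxxx ✓), payload 010010.
Concatenate: 00011010010 = 0xD2 (11 bits → U+00D2).

U+00D2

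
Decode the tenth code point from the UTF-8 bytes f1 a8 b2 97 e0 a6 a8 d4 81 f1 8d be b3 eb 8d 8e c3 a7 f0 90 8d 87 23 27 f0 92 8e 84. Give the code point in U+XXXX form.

U+12384

Offset 0: leading byte 0xF1 = 11110001 → 4-byte char #1 = F1 A8 B2 97.
Offset 4: leading byte 0xE0 = 11100000 → 3-byte char #2 = E0 A6 A8.
Offset 7: leading byte 0xD4 = 11010100 → 2-byte char #3 = D4 81.
Offset 9: leading byte 0xF1 = 11110001 → 4-byte char #4 = F1 8D BE B3.
Offset 13: leading byte 0xEB = 11101011 → 3-byte char #5 = EB 8D 8E.
Offset 16: leading byte 0xC3 = 11000011 → 2-byte char #6 = C3 A7.
Offset 18: leading byte 0xF0 = 11110000 → 4-byte char #7 = F0 90 8D 87.
Offset 22: leading byte 0x23 = 00100011 → 1-byte char #8 = 23.
Offset 23: leading byte 0x27 = 00100111 → 1-byte char #9 = 27.
Offset 24: leading byte 0xF0 = 11110000 → 4-byte char #10 = F0 92 8E 84.
Leading byte 0xF0 = 11110000 matches 11110xxx → 4-byte sequence.
Byte 1: 0xF0 = 11110000, payload 000 (3 bits).
Byte 2: 0x92 = 10010010 (10xxxxxx ✓), payload 010010.
Byte 3: 0x8E = 10001110 (10xxxxxx ✓), payload 001110.
Byte 4: 0x84 = 10000100 (10xxxxxx ✓), payload 000100.
Concatenate: 000010010001110000100 = 0x12384 (21 bits → U+12384).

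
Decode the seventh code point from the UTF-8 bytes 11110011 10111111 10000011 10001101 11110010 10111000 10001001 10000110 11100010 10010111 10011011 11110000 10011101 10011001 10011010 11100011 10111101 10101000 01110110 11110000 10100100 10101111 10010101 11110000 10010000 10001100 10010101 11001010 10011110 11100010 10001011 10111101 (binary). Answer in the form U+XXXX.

Offset 0: leading byte 0xF3 = 11110011 → 4-byte char #1 = F3 BF 83 8D.
Offset 4: leading byte 0xF2 = 11110010 → 4-byte char #2 = F2 B8 89 86.
Offset 8: leading byte 0xE2 = 11100010 → 3-byte char #3 = E2 97 9B.
Offset 11: leading byte 0xF0 = 11110000 → 4-byte char #4 = F0 9D 99 9A.
Offset 15: leading byte 0xE3 = 11100011 → 3-byte char #5 = E3 BD A8.
Offset 18: leading byte 0x76 = 01110110 → 1-byte char #6 = 76.
Offset 19: leading byte 0xF0 = 11110000 → 4-byte char #7 = F0 A4 AF 95.
Leading byte 0xF0 = 11110000 matches 11110xxx → 4-byte sequence.
Byte 1: 0xF0 = 11110000, payload 000 (3 bits).
Byte 2: 0xA4 = 10100100 (10xxxxxx ✓), payload 100100.
Byte 3: 0xAF = 10101111 (10xxxxxx ✓), payload 101111.
Byte 4: 0x95 = 10010101 (10xxxxxx ✓), payload 010101.
Concatenate: 000100100101111010101 = 0x24BD5 (21 bits → U+24BD5).

U+24BD5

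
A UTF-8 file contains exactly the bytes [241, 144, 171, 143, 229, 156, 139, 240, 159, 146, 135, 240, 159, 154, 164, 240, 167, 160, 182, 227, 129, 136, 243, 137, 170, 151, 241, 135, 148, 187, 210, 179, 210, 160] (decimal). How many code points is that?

10

Byte at offset 0: 0xF1 = 11110001 → 4-byte char (#1). Advance 4.
Byte at offset 4: 0xE5 = 11100101 → 3-byte char (#2). Advance 3.
Byte at offset 7: 0xF0 = 11110000 → 4-byte char (#3). Advance 4.
Byte at offset 11: 0xF0 = 11110000 → 4-byte char (#4). Advance 4.
Byte at offset 15: 0xF0 = 11110000 → 4-byte char (#5). Advance 4.
Byte at offset 19: 0xE3 = 11100011 → 3-byte char (#6). Advance 3.
Byte at offset 22: 0xF3 = 11110011 → 4-byte char (#7). Advance 4.
Byte at offset 26: 0xF1 = 11110001 → 4-byte char (#8). Advance 4.
Byte at offset 30: 0xD2 = 11010010 → 2-byte char (#9). Advance 2.
Byte at offset 32: 0xD2 = 11010010 → 2-byte char (#10). Advance 2.
Reached end at offset 34 after 10 code points.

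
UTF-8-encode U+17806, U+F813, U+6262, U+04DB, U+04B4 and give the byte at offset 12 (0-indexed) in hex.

0xD2

U+17806 → 4-byte form F0 97 A0 86 at offsets 0–3.
U+F813 → 3-byte form EF A0 93 at offsets 4–6.
U+6262 → 3-byte form E6 89 A2 at offsets 7–9.
U+04DB → 2-byte form D3 9B at offsets 10–11.
U+04B4 → 2-byte form D2 B4 at offsets 12–13.
Offset 12 falls in char 5's range; it's byte 1 of D2 B4 = 0xD2.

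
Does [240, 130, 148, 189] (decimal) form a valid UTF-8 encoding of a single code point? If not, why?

invalid (overlong encoding)

Leading byte 0xF0 = 11110000 → 4-byte form.
Continuation bytes all match 10xxxxxx. Payload decodes to 0x253D.
But 0x253D < 0x10000, the minimum for a 4-byte sequence — this is an overlong encoding.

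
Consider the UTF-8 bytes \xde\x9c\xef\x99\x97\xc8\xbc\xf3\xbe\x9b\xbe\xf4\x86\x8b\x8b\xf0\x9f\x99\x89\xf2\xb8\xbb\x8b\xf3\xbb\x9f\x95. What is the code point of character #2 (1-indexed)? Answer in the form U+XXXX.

Offset 0: leading byte 0xDE = 11011110 → 2-byte char #1 = DE 9C.
Offset 2: leading byte 0xEF = 11101111 → 3-byte char #2 = EF 99 97.
Leading byte 0xEF = 11101111 matches 1110xxxx → 3-byte sequence.
Byte 1: 0xEF = 11101111, payload 1111 (4 bits).
Byte 2: 0x99 = 10011001 (10xxxxxx ✓), payload 011001.
Byte 3: 0x97 = 10010111 (10xxxxxx ✓), payload 010111.
Concatenate: 1111011001010111 = 0xF657 (16 bits → U+F657).

U+F657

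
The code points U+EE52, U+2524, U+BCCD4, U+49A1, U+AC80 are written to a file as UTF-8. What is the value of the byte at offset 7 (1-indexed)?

0xF2

1-indexed offset 7 is 0-indexed offset 6.
U+EE52 → 3-byte form EE B9 92 at offsets 0–2.
U+2524 → 3-byte form E2 94 A4 at offsets 3–5.
U+BCCD4 → 4-byte form F2 BC B3 94 at offsets 6–9.
Offset 6 falls in char 3's range; it's byte 1 of F2 BC B3 94 = 0xF2.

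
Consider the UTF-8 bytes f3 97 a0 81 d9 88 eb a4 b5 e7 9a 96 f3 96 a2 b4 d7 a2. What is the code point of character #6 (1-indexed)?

Offset 0: leading byte 0xF3 = 11110011 → 4-byte char #1 = F3 97 A0 81.
Offset 4: leading byte 0xD9 = 11011001 → 2-byte char #2 = D9 88.
Offset 6: leading byte 0xEB = 11101011 → 3-byte char #3 = EB A4 B5.
Offset 9: leading byte 0xE7 = 11100111 → 3-byte char #4 = E7 9A 96.
Offset 12: leading byte 0xF3 = 11110011 → 4-byte char #5 = F3 96 A2 B4.
Offset 16: leading byte 0xD7 = 11010111 → 2-byte char #6 = D7 A2.
Leading byte 0xD7 = 11010111 matches 110xxxxx → 2-byte sequence.
Byte 1: 0xD7 = 11010111, payload 10111 (5 bits).
Byte 2: 0xA2 = 10100010 (10xxxxxx ✓), payload 100010.
Concatenate: 10111100010 = 0x5E2 (11 bits → U+05E2).

U+05E2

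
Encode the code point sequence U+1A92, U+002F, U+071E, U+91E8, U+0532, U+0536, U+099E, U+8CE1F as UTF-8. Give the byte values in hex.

U+1A92: 3-byte form → E1 AA 92.
U+002F: 1-byte form → 2F.
U+071E: 2-byte form → DC 9E.
U+91E8: 3-byte form → E9 87 A8.
U+0532: 2-byte form → D4 B2.
U+0536: 2-byte form → D4 B6.
U+099E: 3-byte form → E0 A6 9E.
U+8CE1F: 4-byte form → F2 8C B8 9F.
Concatenated (20 bytes): E1 AA 92 2F DC 9E E9 87 A8 D4 B2 D4 B6 E0 A6 9E F2 8C B8 9F.

E1 AA 92 2F DC 9E E9 87 A8 D4 B2 D4 B6 E0 A6 9E F2 8C B8 9F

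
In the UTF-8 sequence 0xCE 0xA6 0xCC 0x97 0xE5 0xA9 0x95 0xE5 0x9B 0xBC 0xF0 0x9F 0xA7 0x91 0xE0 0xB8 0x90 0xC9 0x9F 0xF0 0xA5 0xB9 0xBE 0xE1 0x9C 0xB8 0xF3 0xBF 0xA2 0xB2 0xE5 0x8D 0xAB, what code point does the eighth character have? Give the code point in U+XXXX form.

Offset 0: leading byte 0xCE = 11001110 → 2-byte char #1 = CE A6.
Offset 2: leading byte 0xCC = 11001100 → 2-byte char #2 = CC 97.
Offset 4: leading byte 0xE5 = 11100101 → 3-byte char #3 = E5 A9 95.
Offset 7: leading byte 0xE5 = 11100101 → 3-byte char #4 = E5 9B BC.
Offset 10: leading byte 0xF0 = 11110000 → 4-byte char #5 = F0 9F A7 91.
Offset 14: leading byte 0xE0 = 11100000 → 3-byte char #6 = E0 B8 90.
Offset 17: leading byte 0xC9 = 11001001 → 2-byte char #7 = C9 9F.
Offset 19: leading byte 0xF0 = 11110000 → 4-byte char #8 = F0 A5 B9 BE.
Leading byte 0xF0 = 11110000 matches 11110xxx → 4-byte sequence.
Byte 1: 0xF0 = 11110000, payload 000 (3 bits).
Byte 2: 0xA5 = 10100101 (10xxxxxx ✓), payload 100101.
Byte 3: 0xB9 = 10111001 (10xxxxxx ✓), payload 111001.
Byte 4: 0xBE = 10111110 (10xxxxxx ✓), payload 111110.
Concatenate: 000100101111001111110 = 0x25E7E (21 bits → U+25E7E).

U+25E7E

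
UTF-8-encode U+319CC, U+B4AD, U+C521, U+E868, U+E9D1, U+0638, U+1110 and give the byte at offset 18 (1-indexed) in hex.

1-indexed offset 18 is 0-indexed offset 17.
U+319CC → 4-byte form F0 B1 A7 8C at offsets 0–3.
U+B4AD → 3-byte form EB 92 AD at offsets 4–6.
U+C521 → 3-byte form EC 94 A1 at offsets 7–9.
U+E868 → 3-byte form EE A1 A8 at offsets 10–12.
U+E9D1 → 3-byte form EE A7 91 at offsets 13–15.
U+0638 → 2-byte form D8 B8 at offsets 16–17.
Offset 17 falls in char 6's range; it's byte 2 of D8 B8 = 0xB8.

0xB8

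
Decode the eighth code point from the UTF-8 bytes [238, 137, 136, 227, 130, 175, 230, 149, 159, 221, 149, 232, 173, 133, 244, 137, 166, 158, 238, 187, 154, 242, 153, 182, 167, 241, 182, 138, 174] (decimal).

Offset 0: leading byte 0xEE = 11101110 → 3-byte char #1 = EE 89 88.
Offset 3: leading byte 0xE3 = 11100011 → 3-byte char #2 = E3 82 AF.
Offset 6: leading byte 0xE6 = 11100110 → 3-byte char #3 = E6 95 9F.
Offset 9: leading byte 0xDD = 11011101 → 2-byte char #4 = DD 95.
Offset 11: leading byte 0xE8 = 11101000 → 3-byte char #5 = E8 AD 85.
Offset 14: leading byte 0xF4 = 11110100 → 4-byte char #6 = F4 89 A6 9E.
Offset 18: leading byte 0xEE = 11101110 → 3-byte char #7 = EE BB 9A.
Offset 21: leading byte 0xF2 = 11110010 → 4-byte char #8 = F2 99 B6 A7.
Leading byte 0xF2 = 11110010 matches 11110xxx → 4-byte sequence.
Byte 1: 0xF2 = 11110010, payload 010 (3 bits).
Byte 2: 0x99 = 10011001 (10xxxxxx ✓), payload 011001.
Byte 3: 0xB6 = 10110110 (10xxxxxx ✓), payload 110110.
Byte 4: 0xA7 = 10100111 (10xxxxxx ✓), payload 100111.
Concatenate: 010011001110110100111 = 0x99DA7 (21 bits → U+99DA7).

U+99DA7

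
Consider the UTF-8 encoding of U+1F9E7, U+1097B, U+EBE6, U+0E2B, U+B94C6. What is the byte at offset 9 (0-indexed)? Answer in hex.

0xAF

U+1F9E7 → 4-byte form F0 9F A7 A7 at offsets 0–3.
U+1097B → 4-byte form F0 90 A5 BB at offsets 4–7.
U+EBE6 → 3-byte form EE AF A6 at offsets 8–10.
Offset 9 falls in char 3's range; it's byte 2 of EE AF A6 = 0xAF.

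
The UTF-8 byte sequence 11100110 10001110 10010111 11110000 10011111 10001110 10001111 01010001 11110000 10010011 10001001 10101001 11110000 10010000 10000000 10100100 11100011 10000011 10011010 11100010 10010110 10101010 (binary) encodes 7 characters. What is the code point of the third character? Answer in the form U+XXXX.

Offset 0: leading byte 0xE6 = 11100110 → 3-byte char #1 = E6 8E 97.
Offset 3: leading byte 0xF0 = 11110000 → 4-byte char #2 = F0 9F 8E 8F.
Offset 7: leading byte 0x51 = 01010001 → 1-byte char #3 = 51.
Leading byte 0x51 = 01010001 matches 0xxxxxxx → 1-byte sequence.
Byte 1: 0x51 = 01010001, payload 1010001 (7 bits).
Concatenate: 1010001 = 0x51 (7 bits → U+0051).

U+0051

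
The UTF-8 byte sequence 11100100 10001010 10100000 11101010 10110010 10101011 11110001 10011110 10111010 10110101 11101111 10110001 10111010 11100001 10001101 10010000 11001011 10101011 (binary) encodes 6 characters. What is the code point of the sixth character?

Offset 0: leading byte 0xE4 = 11100100 → 3-byte char #1 = E4 8A A0.
Offset 3: leading byte 0xEA = 11101010 → 3-byte char #2 = EA B2 AB.
Offset 6: leading byte 0xF1 = 11110001 → 4-byte char #3 = F1 9E BA B5.
Offset 10: leading byte 0xEF = 11101111 → 3-byte char #4 = EF B1 BA.
Offset 13: leading byte 0xE1 = 11100001 → 3-byte char #5 = E1 8D 90.
Offset 16: leading byte 0xCB = 11001011 → 2-byte char #6 = CB AB.
Leading byte 0xCB = 11001011 matches 110xxxxx → 2-byte sequence.
Byte 1: 0xCB = 11001011, payload 01011 (5 bits).
Byte 2: 0xAB = 10101011 (10xxxxxx ✓), payload 101011.
Concatenate: 01011101011 = 0x2EB (11 bits → U+02EB).

U+02EB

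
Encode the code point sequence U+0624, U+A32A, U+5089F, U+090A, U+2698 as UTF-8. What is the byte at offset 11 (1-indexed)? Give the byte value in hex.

1-indexed offset 11 is 0-indexed offset 10.
U+0624 → 2-byte form D8 A4 at offsets 0–1.
U+A32A → 3-byte form EA 8C AA at offsets 2–4.
U+5089F → 4-byte form F1 90 A2 9F at offsets 5–8.
U+090A → 3-byte form E0 A4 8A at offsets 9–11.
Offset 10 falls in char 4's range; it's byte 2 of E0 A4 8A = 0xA4.

0xA4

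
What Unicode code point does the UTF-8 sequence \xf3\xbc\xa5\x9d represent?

U+FC95D

Leading byte 0xF3 = 11110011 matches 11110xxx → 4-byte sequence.
Byte 1: 0xF3 = 11110011, payload 011 (3 bits).
Byte 2: 0xBC = 10111100 (10xxxxxx ✓), payload 111100.
Byte 3: 0xA5 = 10100101 (10xxxxxx ✓), payload 100101.
Byte 4: 0x9D = 10011101 (10xxxxxx ✓), payload 011101.
Concatenate: 011111100100101011101 = 0xFC95D (21 bits → U+FC95D).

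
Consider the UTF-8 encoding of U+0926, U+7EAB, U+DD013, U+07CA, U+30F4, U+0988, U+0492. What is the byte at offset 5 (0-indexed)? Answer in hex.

0xAB

U+0926 → 3-byte form E0 A4 A6 at offsets 0–2.
U+7EAB → 3-byte form E7 BA AB at offsets 3–5.
Offset 5 falls in char 2's range; it's byte 3 of E7 BA AB = 0xAB.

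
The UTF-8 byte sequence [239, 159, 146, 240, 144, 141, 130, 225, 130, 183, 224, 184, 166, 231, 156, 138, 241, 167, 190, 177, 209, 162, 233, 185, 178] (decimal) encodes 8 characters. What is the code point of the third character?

Offset 0: leading byte 0xEF = 11101111 → 3-byte char #1 = EF 9F 92.
Offset 3: leading byte 0xF0 = 11110000 → 4-byte char #2 = F0 90 8D 82.
Offset 7: leading byte 0xE1 = 11100001 → 3-byte char #3 = E1 82 B7.
Leading byte 0xE1 = 11100001 matches 1110xxxx → 3-byte sequence.
Byte 1: 0xE1 = 11100001, payload 0001 (4 bits).
Byte 2: 0x82 = 10000010 (10xxxxxx ✓), payload 000010.
Byte 3: 0xB7 = 10110111 (10xxxxxx ✓), payload 110111.
Concatenate: 0001000010110111 = 0x10B7 (16 bits → U+10B7).

U+10B7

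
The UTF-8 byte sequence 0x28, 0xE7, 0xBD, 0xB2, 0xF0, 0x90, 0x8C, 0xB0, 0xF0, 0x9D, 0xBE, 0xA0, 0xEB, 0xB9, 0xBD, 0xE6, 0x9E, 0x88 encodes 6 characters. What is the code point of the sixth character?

Offset 0: leading byte 0x28 = 00101000 → 1-byte char #1 = 28.
Offset 1: leading byte 0xE7 = 11100111 → 3-byte char #2 = E7 BD B2.
Offset 4: leading byte 0xF0 = 11110000 → 4-byte char #3 = F0 90 8C B0.
Offset 8: leading byte 0xF0 = 11110000 → 4-byte char #4 = F0 9D BE A0.
Offset 12: leading byte 0xEB = 11101011 → 3-byte char #5 = EB B9 BD.
Offset 15: leading byte 0xE6 = 11100110 → 3-byte char #6 = E6 9E 88.
Leading byte 0xE6 = 11100110 matches 1110xxxx → 3-byte sequence.
Byte 1: 0xE6 = 11100110, payload 0110 (4 bits).
Byte 2: 0x9E = 10011110 (10xxxxxx ✓), payload 011110.
Byte 3: 0x88 = 10001000 (10xxxxxx ✓), payload 001000.
Concatenate: 0110011110001000 = 0x6788 (16 bits → U+6788).

U+6788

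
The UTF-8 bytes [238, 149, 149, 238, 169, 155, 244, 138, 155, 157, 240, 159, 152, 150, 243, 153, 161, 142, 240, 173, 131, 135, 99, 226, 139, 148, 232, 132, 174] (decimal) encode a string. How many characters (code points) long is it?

Byte at offset 0: 0xEE = 11101110 → 3-byte char (#1). Advance 3.
Byte at offset 3: 0xEE = 11101110 → 3-byte char (#2). Advance 3.
Byte at offset 6: 0xF4 = 11110100 → 4-byte char (#3). Advance 4.
Byte at offset 10: 0xF0 = 11110000 → 4-byte char (#4). Advance 4.
Byte at offset 14: 0xF3 = 11110011 → 4-byte char (#5). Advance 4.
Byte at offset 18: 0xF0 = 11110000 → 4-byte char (#6). Advance 4.
Byte at offset 22: 0x63 = 01100011 → 1-byte char (#7). Advance 1.
Byte at offset 23: 0xE2 = 11100010 → 3-byte char (#8). Advance 3.
Byte at offset 26: 0xE8 = 11101000 → 3-byte char (#9). Advance 3.
Reached end at offset 29 after 9 code points.

9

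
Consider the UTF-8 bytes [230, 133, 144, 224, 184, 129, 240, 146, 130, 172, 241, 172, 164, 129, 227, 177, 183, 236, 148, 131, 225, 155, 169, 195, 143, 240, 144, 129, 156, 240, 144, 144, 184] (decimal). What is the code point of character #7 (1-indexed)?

Offset 0: leading byte 0xE6 = 11100110 → 3-byte char #1 = E6 85 90.
Offset 3: leading byte 0xE0 = 11100000 → 3-byte char #2 = E0 B8 81.
Offset 6: leading byte 0xF0 = 11110000 → 4-byte char #3 = F0 92 82 AC.
Offset 10: leading byte 0xF1 = 11110001 → 4-byte char #4 = F1 AC A4 81.
Offset 14: leading byte 0xE3 = 11100011 → 3-byte char #5 = E3 B1 B7.
Offset 17: leading byte 0xEC = 11101100 → 3-byte char #6 = EC 94 83.
Offset 20: leading byte 0xE1 = 11100001 → 3-byte char #7 = E1 9B A9.
Leading byte 0xE1 = 11100001 matches 1110xxxx → 3-byte sequence.
Byte 1: 0xE1 = 11100001, payload 0001 (4 bits).
Byte 2: 0x9B = 10011011 (10xxxxxx ✓), payload 011011.
Byte 3: 0xA9 = 10101001 (10xxxxxx ✓), payload 101001.
Concatenate: 0001011011101001 = 0x16E9 (16 bits → U+16E9).

U+16E9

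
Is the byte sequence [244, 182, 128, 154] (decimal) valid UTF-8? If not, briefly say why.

invalid (encodes a value above U+10FFFF)

Leading byte 0xF4 = 11110100 → 4-byte form.
Payload = 0x13601A, which exceeds U+10FFFF, the maximum Unicode code point. (Leading bytes F5–FF, or F4 followed by ≥ 0x90, are invalid.)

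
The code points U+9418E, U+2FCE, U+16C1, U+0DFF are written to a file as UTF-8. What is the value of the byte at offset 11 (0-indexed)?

U+9418E → 4-byte form F2 94 86 8E at offsets 0–3.
U+2FCE → 3-byte form E2 BF 8E at offsets 4–6.
U+16C1 → 3-byte form E1 9B 81 at offsets 7–9.
U+0DFF → 3-byte form E0 B7 BF at offsets 10–12.
Offset 11 falls in char 4's range; it's byte 2 of E0 B7 BF = 0xB7.

0xB7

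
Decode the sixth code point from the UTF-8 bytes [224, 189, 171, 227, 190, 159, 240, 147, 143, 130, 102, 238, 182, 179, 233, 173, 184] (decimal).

Offset 0: leading byte 0xE0 = 11100000 → 3-byte char #1 = E0 BD AB.
Offset 3: leading byte 0xE3 = 11100011 → 3-byte char #2 = E3 BE 9F.
Offset 6: leading byte 0xF0 = 11110000 → 4-byte char #3 = F0 93 8F 82.
Offset 10: leading byte 0x66 = 01100110 → 1-byte char #4 = 66.
Offset 11: leading byte 0xEE = 11101110 → 3-byte char #5 = EE B6 B3.
Offset 14: leading byte 0xE9 = 11101001 → 3-byte char #6 = E9 AD B8.
Leading byte 0xE9 = 11101001 matches 1110xxxx → 3-byte sequence.
Byte 1: 0xE9 = 11101001, payload 1001 (4 bits).
Byte 2: 0xAD = 10101101 (10xxxxxx ✓), payload 101101.
Byte 3: 0xB8 = 10111000 (10xxxxxx ✓), payload 111000.
Concatenate: 1001101101111000 = 0x9B78 (16 bits → U+9B78).

U+9B78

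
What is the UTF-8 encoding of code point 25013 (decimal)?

U+61B5 = 0x61B5 = 25013 decimal. In range U+0800–U+FFFF → 3-byte form: 1110xxxx 10xxxxxx 10xxxxxx.
Binary (16 bits): 0110000110110101.
Split 4+6+6: 0110 | 000110 | 110101.
Byte 1: 11100110 = 0xE6.
Byte 2: 10000110 = 0x86.
Byte 3: 10110101 = 0xB5.

E6 86 B5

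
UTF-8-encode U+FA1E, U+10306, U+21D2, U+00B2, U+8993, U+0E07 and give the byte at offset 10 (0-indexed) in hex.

U+FA1E → 3-byte form EF A8 9E at offsets 0–2.
U+10306 → 4-byte form F0 90 8C 86 at offsets 3–6.
U+21D2 → 3-byte form E2 87 92 at offsets 7–9.
U+00B2 → 2-byte form C2 B2 at offsets 10–11.
Offset 10 falls in char 4's range; it's byte 1 of C2 B2 = 0xC2.

0xC2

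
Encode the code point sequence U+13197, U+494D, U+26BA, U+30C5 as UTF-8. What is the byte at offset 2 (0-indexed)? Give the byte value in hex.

U+13197 → 4-byte form F0 93 86 97 at offsets 0–3.
Offset 2 falls in char 1's range; it's byte 3 of F0 93 86 97 = 0x86.

0x86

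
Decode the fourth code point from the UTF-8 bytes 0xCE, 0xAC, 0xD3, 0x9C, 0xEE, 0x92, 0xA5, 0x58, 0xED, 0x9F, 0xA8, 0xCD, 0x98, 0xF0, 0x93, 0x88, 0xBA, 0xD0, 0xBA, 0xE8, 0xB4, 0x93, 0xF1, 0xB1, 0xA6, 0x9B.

U+0058

Offset 0: leading byte 0xCE = 11001110 → 2-byte char #1 = CE AC.
Offset 2: leading byte 0xD3 = 11010011 → 2-byte char #2 = D3 9C.
Offset 4: leading byte 0xEE = 11101110 → 3-byte char #3 = EE 92 A5.
Offset 7: leading byte 0x58 = 01011000 → 1-byte char #4 = 58.
Leading byte 0x58 = 01011000 matches 0xxxxxxx → 1-byte sequence.
Byte 1: 0x58 = 01011000, payload 1011000 (7 bits).
Concatenate: 1011000 = 0x58 (7 bits → U+0058).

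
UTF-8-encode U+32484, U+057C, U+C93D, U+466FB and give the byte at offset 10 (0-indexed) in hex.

U+32484 → 4-byte form F0 B2 92 84 at offsets 0–3.
U+057C → 2-byte form D5 BC at offsets 4–5.
U+C93D → 3-byte form EC A4 BD at offsets 6–8.
U+466FB → 4-byte form F1 86 9B BB at offsets 9–12.
Offset 10 falls in char 4's range; it's byte 2 of F1 86 9B BB = 0x86.

0x86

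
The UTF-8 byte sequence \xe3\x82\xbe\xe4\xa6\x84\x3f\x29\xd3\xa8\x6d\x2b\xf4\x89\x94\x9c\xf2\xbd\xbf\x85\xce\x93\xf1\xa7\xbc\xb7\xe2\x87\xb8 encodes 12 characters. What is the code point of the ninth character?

U+BDFC5

Offset 0: leading byte 0xE3 = 11100011 → 3-byte char #1 = E3 82 BE.
Offset 3: leading byte 0xE4 = 11100100 → 3-byte char #2 = E4 A6 84.
Offset 6: leading byte 0x3F = 00111111 → 1-byte char #3 = 3F.
Offset 7: leading byte 0x29 = 00101001 → 1-byte char #4 = 29.
Offset 8: leading byte 0xD3 = 11010011 → 2-byte char #5 = D3 A8.
Offset 10: leading byte 0x6D = 01101101 → 1-byte char #6 = 6D.
Offset 11: leading byte 0x2B = 00101011 → 1-byte char #7 = 2B.
Offset 12: leading byte 0xF4 = 11110100 → 4-byte char #8 = F4 89 94 9C.
Offset 16: leading byte 0xF2 = 11110010 → 4-byte char #9 = F2 BD BF 85.
Leading byte 0xF2 = 11110010 matches 11110xxx → 4-byte sequence.
Byte 1: 0xF2 = 11110010, payload 010 (3 bits).
Byte 2: 0xBD = 10111101 (10xxxxxx ✓), payload 111101.
Byte 3: 0xBF = 10111111 (10xxxxxx ✓), payload 111111.
Byte 4: 0x85 = 10000101 (10xxxxxx ✓), payload 000101.
Concatenate: 010111101111111000101 = 0xBDFC5 (21 bits → U+BDFC5).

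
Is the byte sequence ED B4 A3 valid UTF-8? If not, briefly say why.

invalid (encodes a surrogate (U+D800–U+DFFF))

Structurally a 3-byte sequence; payload = 0xDD23.
But 0xDD23 is in U+D800–U+DFFF, the surrogate range. Surrogates are not Unicode scalar values and are forbidden in UTF-8.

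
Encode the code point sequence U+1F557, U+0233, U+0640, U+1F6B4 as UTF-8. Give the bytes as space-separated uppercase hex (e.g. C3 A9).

U+1F557: 4-byte form → F0 9F 95 97.
U+0233: 2-byte form → C8 B3.
U+0640: 2-byte form → D9 80.
U+1F6B4: 4-byte form → F0 9F 9A B4.
Concatenated (12 bytes): F0 9F 95 97 C8 B3 D9 80 F0 9F 9A B4.

F0 9F 95 97 C8 B3 D9 80 F0 9F 9A B4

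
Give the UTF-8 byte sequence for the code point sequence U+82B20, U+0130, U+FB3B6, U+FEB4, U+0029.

F2 82 AC A0 C4 B0 F3 BB 8E B6 EF BA B4 29

U+82B20: 4-byte form → F2 82 AC A0.
U+0130: 2-byte form → C4 B0.
U+FB3B6: 4-byte form → F3 BB 8E B6.
U+FEB4: 3-byte form → EF BA B4.
U+0029: 1-byte form → 29.
Concatenated (14 bytes): F2 82 AC A0 C4 B0 F3 BB 8E B6 EF BA B4 29.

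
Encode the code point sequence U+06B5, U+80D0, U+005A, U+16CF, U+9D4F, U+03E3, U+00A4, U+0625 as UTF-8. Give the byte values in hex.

U+06B5: 2-byte form → DA B5.
U+80D0: 3-byte form → E8 83 90.
U+005A: 1-byte form → 5A.
U+16CF: 3-byte form → E1 9B 8F.
U+9D4F: 3-byte form → E9 B5 8F.
U+03E3: 2-byte form → CF A3.
U+00A4: 2-byte form → C2 A4.
U+0625: 2-byte form → D8 A5.
Concatenated (18 bytes): DA B5 E8 83 90 5A E1 9B 8F E9 B5 8F CF A3 C2 A4 D8 A5.

DA B5 E8 83 90 5A E1 9B 8F E9 B5 8F CF A3 C2 A4 D8 A5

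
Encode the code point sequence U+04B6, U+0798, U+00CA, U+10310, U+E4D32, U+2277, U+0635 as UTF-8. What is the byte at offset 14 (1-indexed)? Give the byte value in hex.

1-indexed offset 14 is 0-indexed offset 13.
U+04B6 → 2-byte form D2 B6 at offsets 0–1.
U+0798 → 2-byte form DE 98 at offsets 2–3.
U+00CA → 2-byte form C3 8A at offsets 4–5.
U+10310 → 4-byte form F0 90 8C 90 at offsets 6–9.
U+E4D32 → 4-byte form F3 A4 B4 B2 at offsets 10–13.
Offset 13 falls in char 5's range; it's byte 4 of F3 A4 B4 B2 = 0xB2.

0xB2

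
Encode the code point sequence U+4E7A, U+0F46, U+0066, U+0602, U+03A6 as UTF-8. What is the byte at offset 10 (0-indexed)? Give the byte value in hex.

U+4E7A → 3-byte form E4 B9 BA at offsets 0–2.
U+0F46 → 3-byte form E0 BD 86 at offsets 3–5.
U+0066 → 1-byte form 66 at offsets 6–6.
U+0602 → 2-byte form D8 82 at offsets 7–8.
U+03A6 → 2-byte form CE A6 at offsets 9–10.
Offset 10 falls in char 5's range; it's byte 2 of CE A6 = 0xA6.

0xA6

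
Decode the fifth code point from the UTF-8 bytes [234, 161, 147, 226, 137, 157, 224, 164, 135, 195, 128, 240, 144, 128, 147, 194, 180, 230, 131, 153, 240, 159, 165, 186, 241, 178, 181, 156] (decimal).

U+10013

Offset 0: leading byte 0xEA = 11101010 → 3-byte char #1 = EA A1 93.
Offset 3: leading byte 0xE2 = 11100010 → 3-byte char #2 = E2 89 9D.
Offset 6: leading byte 0xE0 = 11100000 → 3-byte char #3 = E0 A4 87.
Offset 9: leading byte 0xC3 = 11000011 → 2-byte char #4 = C3 80.
Offset 11: leading byte 0xF0 = 11110000 → 4-byte char #5 = F0 90 80 93.
Leading byte 0xF0 = 11110000 matches 11110xxx → 4-byte sequence.
Byte 1: 0xF0 = 11110000, payload 000 (3 bits).
Byte 2: 0x90 = 10010000 (10xxxxxx ✓), payload 010000.
Byte 3: 0x80 = 10000000 (10xxxxxx ✓), payload 000000.
Byte 4: 0x93 = 10010011 (10xxxxxx ✓), payload 010011.
Concatenate: 000010000000000010011 = 0x10013 (21 bits → U+10013).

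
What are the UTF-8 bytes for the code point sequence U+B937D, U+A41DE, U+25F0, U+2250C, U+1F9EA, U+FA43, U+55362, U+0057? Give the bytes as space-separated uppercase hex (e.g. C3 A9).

U+B937D: 4-byte form → F2 B9 8D BD.
U+A41DE: 4-byte form → F2 A4 87 9E.
U+25F0: 3-byte form → E2 97 B0.
U+2250C: 4-byte form → F0 A2 94 8C.
U+1F9EA: 4-byte form → F0 9F A7 AA.
U+FA43: 3-byte form → EF A9 83.
U+55362: 4-byte form → F1 95 8D A2.
U+0057: 1-byte form → 57.
Concatenated (27 bytes): F2 B9 8D BD F2 A4 87 9E E2 97 B0 F0 A2 94 8C F0 9F A7 AA EF A9 83 F1 95 8D A2 57.

F2 B9 8D BD F2 A4 87 9E E2 97 B0 F0 A2 94 8C F0 9F A7 AA EF A9 83 F1 95 8D A2 57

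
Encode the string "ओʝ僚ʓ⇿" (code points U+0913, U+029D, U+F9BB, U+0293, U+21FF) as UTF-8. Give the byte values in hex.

E0 A4 93 CA 9D EF A6 BB CA 93 E2 87 BF

U+0913: 3-byte form → E0 A4 93.
U+029D: 2-byte form → CA 9D.
U+F9BB: 3-byte form → EF A6 BB.
U+0293: 2-byte form → CA 93.
U+21FF: 3-byte form → E2 87 BF.
Concatenated (13 bytes): E0 A4 93 CA 9D EF A6 BB CA 93 E2 87 BF.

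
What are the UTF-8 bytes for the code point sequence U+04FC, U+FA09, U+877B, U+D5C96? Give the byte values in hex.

U+04FC: 2-byte form → D3 BC.
U+FA09: 3-byte form → EF A8 89.
U+877B: 3-byte form → E8 9D BB.
U+D5C96: 4-byte form → F3 95 B2 96.
Concatenated (12 bytes): D3 BC EF A8 89 E8 9D BB F3 95 B2 96.

D3 BC EF A8 89 E8 9D BB F3 95 B2 96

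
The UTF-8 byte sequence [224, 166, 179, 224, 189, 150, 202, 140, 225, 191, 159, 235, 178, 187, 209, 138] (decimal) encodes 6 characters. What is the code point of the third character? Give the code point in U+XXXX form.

Offset 0: leading byte 0xE0 = 11100000 → 3-byte char #1 = E0 A6 B3.
Offset 3: leading byte 0xE0 = 11100000 → 3-byte char #2 = E0 BD 96.
Offset 6: leading byte 0xCA = 11001010 → 2-byte char #3 = CA 8C.
Leading byte 0xCA = 11001010 matches 110xxxxx → 2-byte sequence.
Byte 1: 0xCA = 11001010, payload 01010 (5 bits).
Byte 2: 0x8C = 10001100 (10xxxxxx ✓), payload 001100.
Concatenate: 01010001100 = 0x28C (11 bits → U+028C).

U+028C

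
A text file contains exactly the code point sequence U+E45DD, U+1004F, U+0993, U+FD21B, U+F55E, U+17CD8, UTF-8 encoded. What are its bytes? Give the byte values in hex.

F3 A4 97 9D F0 90 81 8F E0 A6 93 F3 BD 88 9B EF 95 9E F0 97 B3 98

U+E45DD: 4-byte form → F3 A4 97 9D.
U+1004F: 4-byte form → F0 90 81 8F.
U+0993: 3-byte form → E0 A6 93.
U+FD21B: 4-byte form → F3 BD 88 9B.
U+F55E: 3-byte form → EF 95 9E.
U+17CD8: 4-byte form → F0 97 B3 98.
Concatenated (22 bytes): F3 A4 97 9D F0 90 81 8F E0 A6 93 F3 BD 88 9B EF 95 9E F0 97 B3 98.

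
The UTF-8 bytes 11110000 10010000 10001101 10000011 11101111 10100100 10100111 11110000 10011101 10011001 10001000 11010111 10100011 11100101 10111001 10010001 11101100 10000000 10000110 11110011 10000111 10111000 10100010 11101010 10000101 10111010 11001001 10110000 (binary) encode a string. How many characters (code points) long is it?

Byte at offset 0: 0xF0 = 11110000 → 4-byte char (#1). Advance 4.
Byte at offset 4: 0xEF = 11101111 → 3-byte char (#2). Advance 3.
Byte at offset 7: 0xF0 = 11110000 → 4-byte char (#3). Advance 4.
Byte at offset 11: 0xD7 = 11010111 → 2-byte char (#4). Advance 2.
Byte at offset 13: 0xE5 = 11100101 → 3-byte char (#5). Advance 3.
Byte at offset 16: 0xEC = 11101100 → 3-byte char (#6). Advance 3.
Byte at offset 19: 0xF3 = 11110011 → 4-byte char (#7). Advance 4.
Byte at offset 23: 0xEA = 11101010 → 3-byte char (#8). Advance 3.
Byte at offset 26: 0xC9 = 11001001 → 2-byte char (#9). Advance 2.
Reached end at offset 28 after 9 code points.

9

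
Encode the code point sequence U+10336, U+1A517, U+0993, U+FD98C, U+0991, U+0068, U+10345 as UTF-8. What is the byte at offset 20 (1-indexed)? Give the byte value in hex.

0xF0

1-indexed offset 20 is 0-indexed offset 19.
U+10336 → 4-byte form F0 90 8C B6 at offsets 0–3.
U+1A517 → 4-byte form F0 9A 94 97 at offsets 4–7.
U+0993 → 3-byte form E0 A6 93 at offsets 8–10.
U+FD98C → 4-byte form F3 BD A6 8C at offsets 11–14.
U+0991 → 3-byte form E0 A6 91 at offsets 15–17.
U+0068 → 1-byte form 68 at offsets 18–18.
U+10345 → 4-byte form F0 90 8D 85 at offsets 19–22.
Offset 19 falls in char 7's range; it's byte 1 of F0 90 8D 85 = 0xF0.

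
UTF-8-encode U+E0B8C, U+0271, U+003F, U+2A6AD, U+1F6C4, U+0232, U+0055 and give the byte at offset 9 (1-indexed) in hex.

0xAA

1-indexed offset 9 is 0-indexed offset 8.
U+E0B8C → 4-byte form F3 A0 AE 8C at offsets 0–3.
U+0271 → 2-byte form C9 B1 at offsets 4–5.
U+003F → 1-byte form 3F at offsets 6–6.
U+2A6AD → 4-byte form F0 AA 9A AD at offsets 7–10.
Offset 8 falls in char 4's range; it's byte 2 of F0 AA 9A AD = 0xAA.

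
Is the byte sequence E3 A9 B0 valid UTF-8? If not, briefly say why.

Leading byte 0xE3 = 11100011 → 3-byte form.
Continuation bytes 0xA9=10101001, 0xB0=10110000 all match 10xxxxxx.
Decoded value 0x3A70 is ≥ 0x800 (shortest form) and not a surrogate.

valid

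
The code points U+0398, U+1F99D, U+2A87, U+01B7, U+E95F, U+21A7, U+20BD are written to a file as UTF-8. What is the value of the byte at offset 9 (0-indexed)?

U+0398 → 2-byte form CE 98 at offsets 0–1.
U+1F99D → 4-byte form F0 9F A6 9D at offsets 2–5.
U+2A87 → 3-byte form E2 AA 87 at offsets 6–8.
U+01B7 → 2-byte form C6 B7 at offsets 9–10.
Offset 9 falls in char 4's range; it's byte 1 of C6 B7 = 0xC6.

0xC6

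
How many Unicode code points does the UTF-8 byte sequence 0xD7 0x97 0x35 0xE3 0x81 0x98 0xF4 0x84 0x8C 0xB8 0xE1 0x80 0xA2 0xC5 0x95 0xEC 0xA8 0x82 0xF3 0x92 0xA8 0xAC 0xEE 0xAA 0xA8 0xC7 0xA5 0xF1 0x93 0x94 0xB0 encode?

11

Byte at offset 0: 0xD7 = 11010111 → 2-byte char (#1). Advance 2.
Byte at offset 2: 0x35 = 00110101 → 1-byte char (#2). Advance 1.
Byte at offset 3: 0xE3 = 11100011 → 3-byte char (#3). Advance 3.
Byte at offset 6: 0xF4 = 11110100 → 4-byte char (#4). Advance 4.
Byte at offset 10: 0xE1 = 11100001 → 3-byte char (#5). Advance 3.
Byte at offset 13: 0xC5 = 11000101 → 2-byte char (#6). Advance 2.
Byte at offset 15: 0xEC = 11101100 → 3-byte char (#7). Advance 3.
Byte at offset 18: 0xF3 = 11110011 → 4-byte char (#8). Advance 4.
Byte at offset 22: 0xEE = 11101110 → 3-byte char (#9). Advance 3.
Byte at offset 25: 0xC7 = 11000111 → 2-byte char (#10). Advance 2.
Byte at offset 27: 0xF1 = 11110001 → 4-byte char (#11). Advance 4.
Reached end at offset 31 after 11 code points.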